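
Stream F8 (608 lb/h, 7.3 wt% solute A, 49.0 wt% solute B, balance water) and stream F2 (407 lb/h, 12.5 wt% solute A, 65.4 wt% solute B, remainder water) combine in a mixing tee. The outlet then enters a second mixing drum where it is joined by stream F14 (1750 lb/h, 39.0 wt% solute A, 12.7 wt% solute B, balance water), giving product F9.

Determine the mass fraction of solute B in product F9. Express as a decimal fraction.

Overall, product flow = 2765 lb/h.
solute B in = 608×0.490 + 407×0.654 + 1750×0.127 = 786.35 lb/h.
solute B fraction in F9 = 0.2844.

0.2844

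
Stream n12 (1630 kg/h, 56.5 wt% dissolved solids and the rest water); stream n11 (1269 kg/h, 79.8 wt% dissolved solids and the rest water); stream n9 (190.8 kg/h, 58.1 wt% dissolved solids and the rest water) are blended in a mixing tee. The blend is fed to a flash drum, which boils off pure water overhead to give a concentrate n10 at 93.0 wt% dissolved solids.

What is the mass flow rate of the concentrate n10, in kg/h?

2198 kg/h

dissolved solids entering = 1630×0.565 + 1269×0.798 + 190.8×0.581 = 2044.5 kg/h.
All dissolved solids reports to n10, so n10 = 2044.5/0.930 = 2198.4 kg/h.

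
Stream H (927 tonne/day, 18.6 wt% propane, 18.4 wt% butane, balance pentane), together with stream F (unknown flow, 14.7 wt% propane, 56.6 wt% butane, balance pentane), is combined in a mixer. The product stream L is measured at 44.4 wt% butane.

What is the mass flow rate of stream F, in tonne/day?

1976 tonne/day

Let F be the unknown flow. Total out = 927 + F.
butane balance: 170.57 + 0.566·F = 0.444·(927 + F)
(0.566 − 0.444)·F = 0.444×927 − 170.57 = 241.02
F = 241.02 / 0.122 = 1975.6 tonne/day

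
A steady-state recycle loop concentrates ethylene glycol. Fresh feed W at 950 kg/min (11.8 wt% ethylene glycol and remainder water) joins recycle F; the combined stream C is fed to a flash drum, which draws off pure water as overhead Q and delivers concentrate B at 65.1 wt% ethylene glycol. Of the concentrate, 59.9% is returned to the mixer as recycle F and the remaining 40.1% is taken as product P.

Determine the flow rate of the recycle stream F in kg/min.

Overall ethylene glycol balance (none leaves overhead): ethylene glycol in fresh feed = ethylene glycol in product, i.e. 950×0.118 = (1−0.599)·B·0.651.
B = 112.1/(0.651×0.401) = 429.42 kg/min.
Recycle F = 0.599×429.42 = 257.22 kg/min.

257.2 kg/min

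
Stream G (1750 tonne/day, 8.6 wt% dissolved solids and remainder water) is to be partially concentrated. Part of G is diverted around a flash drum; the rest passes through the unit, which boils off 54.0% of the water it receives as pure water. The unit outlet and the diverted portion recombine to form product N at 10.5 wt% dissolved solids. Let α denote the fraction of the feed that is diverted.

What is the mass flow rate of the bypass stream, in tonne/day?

All 1750×0.086 = 150.5 tonne/day of dissolved solids reaches N, so N = 150.5/0.105 = 1433.3 tonne/day and vapour = 316.67 tonne/day.
The evaporator receives (1−α)·1750 of feed at 0.914 water and removes 0.540 of that water:
0.540×0.914×(1−α)×1750 = 316.67
(1−α) = 316.67/863.73 = 0.3666;  α = 0.6334.
Bypass flow = 0.6334×1750 = 1108.4 tonne/day.

1108 tonne/day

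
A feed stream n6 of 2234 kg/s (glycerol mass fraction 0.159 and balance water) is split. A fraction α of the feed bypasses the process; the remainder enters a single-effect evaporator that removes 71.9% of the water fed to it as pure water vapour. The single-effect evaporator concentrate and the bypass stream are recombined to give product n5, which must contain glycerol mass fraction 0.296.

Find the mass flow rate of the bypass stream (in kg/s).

524 kg/s

All 2234×0.159 = 355.21 kg/s of glycerol reaches n5, so n5 = 355.21/0.296 = 1200 kg/s and vapour = 1034 kg/s.
The evaporator receives (1−α)·2234 of feed at 0.841 water and removes 0.719 of that water:
0.719×0.841×(1−α)×2234 = 1034
(1−α) = 1034/1350.9 = 0.7654;  α = 0.2346.
Bypass flow = 0.2346×2234 = 524.04 kg/s.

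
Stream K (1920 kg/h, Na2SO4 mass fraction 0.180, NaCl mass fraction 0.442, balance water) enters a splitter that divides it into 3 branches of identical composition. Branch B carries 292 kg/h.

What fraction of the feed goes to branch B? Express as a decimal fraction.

0.152

Fraction to B = 292/1920 = 0.1521.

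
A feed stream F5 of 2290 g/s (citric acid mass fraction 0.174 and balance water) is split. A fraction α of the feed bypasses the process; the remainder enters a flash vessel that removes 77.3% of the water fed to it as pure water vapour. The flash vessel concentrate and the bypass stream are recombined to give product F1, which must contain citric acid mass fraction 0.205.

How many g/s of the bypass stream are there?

All 2290×0.174 = 398.46 g/s of citric acid reaches F1, so F1 = 398.46/0.205 = 1943.7 g/s and vapour = 346.29 g/s.
The evaporator receives (1−α)·2290 of feed at 0.826 water and removes 0.773 of that water:
0.773×0.826×(1−α)×2290 = 346.29
(1−α) = 346.29/1462.2 = 0.2368;  α = 0.7632.
Bypass flow = 0.7632×2290 = 1747.6 g/s.

1748 g/s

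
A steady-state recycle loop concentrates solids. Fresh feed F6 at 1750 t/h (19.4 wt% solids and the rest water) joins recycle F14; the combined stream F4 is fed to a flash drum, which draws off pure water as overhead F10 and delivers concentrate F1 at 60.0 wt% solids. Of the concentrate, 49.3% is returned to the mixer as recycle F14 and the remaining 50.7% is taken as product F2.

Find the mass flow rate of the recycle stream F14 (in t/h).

Overall solids balance (none leaves overhead): solids in fresh feed = solids in product, i.e. 1750×0.194 = (1−0.493)·F1·0.600.
F1 = 339.5/(0.600×0.507) = 1116 t/h.
Recycle F14 = 0.493×1116 = 550.21 t/h.

550.2 t/h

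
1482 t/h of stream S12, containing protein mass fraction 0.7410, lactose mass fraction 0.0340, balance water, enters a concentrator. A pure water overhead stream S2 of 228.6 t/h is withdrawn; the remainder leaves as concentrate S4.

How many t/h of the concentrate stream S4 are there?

1253 t/h

Concentrate = 1482 − 228.6 = 1253.4 t/h.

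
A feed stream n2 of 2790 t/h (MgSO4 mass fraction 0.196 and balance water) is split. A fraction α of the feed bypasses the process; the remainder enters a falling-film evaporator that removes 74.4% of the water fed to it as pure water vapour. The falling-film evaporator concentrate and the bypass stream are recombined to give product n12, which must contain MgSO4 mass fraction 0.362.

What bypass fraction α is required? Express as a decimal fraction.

All 2790×0.196 = 546.84 t/h of MgSO4 reaches n12, so n12 = 546.84/0.362 = 1510.6 t/h and vapour = 1279.4 t/h.
The evaporator receives (1−α)·2790 of feed at 0.804 water and removes 0.744 of that water:
0.744×0.804×(1−α)×2790 = 1279.4
(1−α) = 1279.4/1668.9 = 0.7666;  α = 0.2334.

0.233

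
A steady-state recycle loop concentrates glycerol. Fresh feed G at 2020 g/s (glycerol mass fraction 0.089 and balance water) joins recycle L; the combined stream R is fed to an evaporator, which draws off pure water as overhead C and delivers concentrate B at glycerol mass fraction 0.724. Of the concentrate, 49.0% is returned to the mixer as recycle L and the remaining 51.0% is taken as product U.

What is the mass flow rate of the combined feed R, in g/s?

Overall glycerol balance (none leaves overhead): glycerol in fresh feed = glycerol in product, i.e. 2020×0.089 = (1−0.490)·B·0.724.
B = 179.78/(0.724×0.510) = 486.89 g/s.
Recycle L = 0.490×486.89 = 238.58 g/s.
Combined feed R = 2020 + 238.58 = 2258.6 g/s.

2259 g/s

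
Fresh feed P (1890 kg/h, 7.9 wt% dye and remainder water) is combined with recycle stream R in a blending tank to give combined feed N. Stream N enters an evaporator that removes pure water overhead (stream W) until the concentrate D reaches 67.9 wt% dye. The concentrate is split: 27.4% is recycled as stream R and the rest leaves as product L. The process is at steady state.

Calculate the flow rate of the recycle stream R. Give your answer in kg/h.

Overall dye balance (none leaves overhead): dye in fresh feed = dye in product, i.e. 1890×0.079 = (1−0.274)·D·0.679.
D = 149.31/(0.679×0.726) = 302.89 kg/h.
Recycle R = 0.274×302.89 = 82.991 kg/h.

82.99 kg/h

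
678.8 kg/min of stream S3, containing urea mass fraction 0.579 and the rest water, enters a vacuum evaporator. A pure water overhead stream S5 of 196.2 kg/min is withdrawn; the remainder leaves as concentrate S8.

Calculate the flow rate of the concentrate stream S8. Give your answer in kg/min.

Concentrate = 678.8 − 196.2 = 482.6 kg/min.

482.6 kg/min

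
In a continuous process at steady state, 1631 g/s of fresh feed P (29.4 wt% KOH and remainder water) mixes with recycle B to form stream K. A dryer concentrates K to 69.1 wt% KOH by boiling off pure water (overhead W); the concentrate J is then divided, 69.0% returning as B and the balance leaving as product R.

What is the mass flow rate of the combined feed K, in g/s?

3176 g/s

Overall KOH balance (none leaves overhead): KOH in fresh feed = KOH in product, i.e. 1631×0.294 = (1−0.690)·J·0.691.
J = 479.51/(0.691×0.310) = 2238.5 g/s.
Recycle B = 0.690×2238.5 = 1544.6 g/s.
Combined feed K = 1631 + 1544.6 = 3175.6 g/s.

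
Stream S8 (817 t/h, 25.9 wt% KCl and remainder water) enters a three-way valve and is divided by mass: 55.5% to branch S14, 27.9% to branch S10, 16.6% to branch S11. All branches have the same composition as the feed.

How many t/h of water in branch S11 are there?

Branch S11 total = 0.166×817 = 135.62 t/h.
water in S11 = 0.741×135.62 = 100.5 t/h.

100.5 t/h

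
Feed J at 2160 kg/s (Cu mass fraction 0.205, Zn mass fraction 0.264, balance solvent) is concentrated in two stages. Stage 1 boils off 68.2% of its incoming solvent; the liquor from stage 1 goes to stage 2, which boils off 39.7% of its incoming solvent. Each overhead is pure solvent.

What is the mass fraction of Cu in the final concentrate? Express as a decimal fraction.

0.359

solvent in feed = 2160×0.531 = 1147 kg/s.
After stage 1: solvent left = (1−0.682)×1147 = 364.73; stream total = 1377.8 kg/s.
After stage 2: solvent left = (1−0.397)×364.73 = 219.93; final concentrate = 1233 kg/s.
Cu fraction = 442.8/1233 = 0.359.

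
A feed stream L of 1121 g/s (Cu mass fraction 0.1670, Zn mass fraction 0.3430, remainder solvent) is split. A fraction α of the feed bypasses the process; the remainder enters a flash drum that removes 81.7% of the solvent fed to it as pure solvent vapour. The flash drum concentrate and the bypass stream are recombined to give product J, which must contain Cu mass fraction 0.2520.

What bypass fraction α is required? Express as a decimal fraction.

All 1121×0.167 = 187.21 g/s of Cu reaches J, so J = 187.21/0.252 = 742.88 g/s and vapour = 378.12 g/s.
The evaporator receives (1−α)·1121 of feed at 0.490 solvent and removes 0.817 of that solvent:
0.817×0.490×(1−α)×1121 = 378.12
(1−α) = 378.12/448.77 = 0.8426;  α = 0.1574.

0.157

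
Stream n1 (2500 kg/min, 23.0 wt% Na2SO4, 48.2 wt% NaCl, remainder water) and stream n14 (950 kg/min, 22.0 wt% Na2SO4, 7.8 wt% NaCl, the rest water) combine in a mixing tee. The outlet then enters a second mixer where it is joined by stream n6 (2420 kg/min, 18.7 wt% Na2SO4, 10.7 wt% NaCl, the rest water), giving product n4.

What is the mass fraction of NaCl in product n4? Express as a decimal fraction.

0.2620

Overall, product flow = 5870 kg/min.
NaCl in = 2500×0.482 + 950×0.078 + 2420×0.107 = 1538 kg/min.
NaCl fraction in n4 = 0.2620.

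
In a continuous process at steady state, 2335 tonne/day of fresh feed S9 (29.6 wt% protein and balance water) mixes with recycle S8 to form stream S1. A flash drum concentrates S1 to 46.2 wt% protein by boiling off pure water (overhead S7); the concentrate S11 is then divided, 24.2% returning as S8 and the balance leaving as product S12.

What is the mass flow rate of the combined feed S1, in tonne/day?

Overall protein balance (none leaves overhead): protein in fresh feed = protein in product, i.e. 2335×0.296 = (1−0.242)·S11·0.462.
S11 = 691.16/(0.462×0.758) = 1973.6 tonne/day.
Recycle S8 = 0.242×1973.6 = 477.62 tonne/day.
Combined feed S1 = 2335 + 477.62 = 2812.6 tonne/day.

2813 tonne/day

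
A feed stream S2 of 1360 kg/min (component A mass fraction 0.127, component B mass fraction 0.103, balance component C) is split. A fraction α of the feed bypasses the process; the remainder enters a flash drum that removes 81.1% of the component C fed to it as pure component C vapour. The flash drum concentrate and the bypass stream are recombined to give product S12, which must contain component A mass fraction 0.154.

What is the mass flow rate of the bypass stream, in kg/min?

978.2 kg/min

All 1360×0.127 = 172.72 kg/min of component A reaches S12, so S12 = 172.72/0.154 = 1121.6 kg/min and vapour = 238.44 kg/min.
The evaporator receives (1−α)·1360 of feed at 0.770 component C and removes 0.811 of that component C:
0.811×0.770×(1−α)×1360 = 238.44
(1−α) = 238.44/849.28 = 0.2808;  α = 0.7192.
Bypass flow = 0.7192×1360 = 978.17 kg/min.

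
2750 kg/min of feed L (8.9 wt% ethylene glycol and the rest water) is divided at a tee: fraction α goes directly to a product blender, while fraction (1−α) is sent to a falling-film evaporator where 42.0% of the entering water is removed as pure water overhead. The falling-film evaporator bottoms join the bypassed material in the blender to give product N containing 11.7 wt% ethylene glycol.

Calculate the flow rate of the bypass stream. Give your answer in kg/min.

All 2750×0.089 = 244.75 kg/min of ethylene glycol reaches N, so N = 244.75/0.117 = 2091.9 kg/min and vapour = 658.12 kg/min.
The evaporator receives (1−α)·2750 of feed at 0.911 water and removes 0.420 of that water:
0.420×0.911×(1−α)×2750 = 658.12
(1−α) = 658.12/1052.2 = 0.6255;  α = 0.3745.
Bypass flow = 0.3745×2750 = 1030 kg/min.

1030 kg/min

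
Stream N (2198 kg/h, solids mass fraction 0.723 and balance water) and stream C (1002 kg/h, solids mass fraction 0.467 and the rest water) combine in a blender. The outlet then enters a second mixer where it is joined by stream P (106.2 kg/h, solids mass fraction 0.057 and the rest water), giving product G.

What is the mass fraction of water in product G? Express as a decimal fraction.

Overall, product flow = 3306.2 kg/h.
water in = 2198×0.277 + 1002×0.533 + 106.2×0.943 = 1243.1 kg/h.
water fraction in G = 0.376.

0.376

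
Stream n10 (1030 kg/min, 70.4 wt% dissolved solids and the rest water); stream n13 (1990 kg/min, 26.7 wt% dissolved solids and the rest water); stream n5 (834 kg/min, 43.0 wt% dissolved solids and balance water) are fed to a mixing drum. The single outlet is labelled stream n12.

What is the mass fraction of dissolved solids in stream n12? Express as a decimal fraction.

0.4191

Total flow out = 1030 + 1990 + 834 = 3854 kg/min.
dissolved solids in = 1030×0.704 + 1990×0.267 + 834×0.430 = 1615.1 kg/min.
dissolved solids mass fraction in n12 = 1615.1/3854 = 0.4191.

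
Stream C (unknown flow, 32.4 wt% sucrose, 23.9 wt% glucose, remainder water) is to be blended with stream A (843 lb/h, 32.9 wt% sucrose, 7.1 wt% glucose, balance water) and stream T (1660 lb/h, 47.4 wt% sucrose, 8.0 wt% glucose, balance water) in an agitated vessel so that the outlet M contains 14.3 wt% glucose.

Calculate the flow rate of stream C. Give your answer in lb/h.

Let C be the unknown flow. Total out = 2503 + C.
glucose balance: 192.65 + 0.239·C = 0.143·(2503 + C)
(0.239 − 0.143)·C = 0.143×2503 − 192.65 = 165.28
C = 165.28 / 0.096 = 1721.6 lb/h

1722 lb/h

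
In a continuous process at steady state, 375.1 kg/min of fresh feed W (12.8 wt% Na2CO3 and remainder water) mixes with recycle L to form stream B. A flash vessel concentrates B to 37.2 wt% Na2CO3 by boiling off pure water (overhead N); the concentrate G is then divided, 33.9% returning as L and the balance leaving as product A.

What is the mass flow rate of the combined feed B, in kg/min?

441.3 kg/min

Overall Na2CO3 balance (none leaves overhead): Na2CO3 in fresh feed = Na2CO3 in product, i.e. 375.1×0.128 = (1−0.339)·G·0.372.
G = 48.013/(0.372×0.661) = 195.26 kg/min.
Recycle L = 0.339×195.26 = 66.193 kg/min.
Combined feed B = 375.1 + 66.193 = 441.29 kg/min.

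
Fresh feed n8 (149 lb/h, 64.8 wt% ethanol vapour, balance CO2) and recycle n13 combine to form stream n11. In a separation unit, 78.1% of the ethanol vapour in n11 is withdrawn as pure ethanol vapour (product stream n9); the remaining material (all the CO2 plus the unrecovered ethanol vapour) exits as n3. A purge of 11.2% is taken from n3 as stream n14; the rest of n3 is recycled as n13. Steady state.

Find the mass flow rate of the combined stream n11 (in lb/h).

CO2 enters only via n8 and leaves only via the purge: 149×0.352 = 0.112×(CO2 in n3), and the separation unit passes all CO2, so CO2 in n11 = CO2 in n3 = 468.29 lb/h.
ethanol vapour in n11: m_A = 149×0.648 + (1−0.112)·(1−0.781)·m_A, so m_A = 96.552/0.8055 = 119.86 lb/h.
n11 = 119.86 + 468.29 = 588.15 lb/h.

588.1 lb/h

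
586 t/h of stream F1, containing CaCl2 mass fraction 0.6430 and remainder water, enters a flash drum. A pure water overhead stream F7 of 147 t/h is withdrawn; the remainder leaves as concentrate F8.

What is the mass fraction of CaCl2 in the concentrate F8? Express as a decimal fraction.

0.8583

CaCl2 is not removed: 586×0.643 = 376.8 t/h of CaCl2 enters F8.
Concentrate = 586 − 147 = 439 t/h.
Mass fraction = 376.8/439 = 0.8583.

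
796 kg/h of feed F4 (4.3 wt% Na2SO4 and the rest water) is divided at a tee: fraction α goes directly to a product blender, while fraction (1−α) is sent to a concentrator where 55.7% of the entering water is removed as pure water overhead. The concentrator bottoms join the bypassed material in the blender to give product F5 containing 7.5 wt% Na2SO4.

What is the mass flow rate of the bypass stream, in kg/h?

158.9 kg/h

All 796×0.043 = 34.228 kg/h of Na2SO4 reaches F5, so F5 = 34.228/0.075 = 456.37 kg/h and vapour = 339.63 kg/h.
The evaporator receives (1−α)·796 of feed at 0.957 water and removes 0.557 of that water:
0.557×0.957×(1−α)×796 = 339.63
(1−α) = 339.63/424.31 = 0.8004;  α = 0.1996.
Bypass flow = 0.1996×796 = 158.86 kg/h.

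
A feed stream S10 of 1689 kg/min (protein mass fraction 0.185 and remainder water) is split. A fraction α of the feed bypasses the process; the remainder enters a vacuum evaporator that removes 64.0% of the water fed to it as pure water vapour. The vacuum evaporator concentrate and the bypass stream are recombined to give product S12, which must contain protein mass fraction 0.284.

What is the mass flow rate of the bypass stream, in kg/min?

All 1689×0.185 = 312.46 kg/min of protein reaches S12, so S12 = 312.46/0.284 = 1100.2 kg/min and vapour = 588.77 kg/min.
The evaporator receives (1−α)·1689 of feed at 0.815 water and removes 0.640 of that water:
0.640×0.815×(1−α)×1689 = 588.77
(1−α) = 588.77/880.98 = 0.6683;  α = 0.3317.
Bypass flow = 0.3317×1689 = 560.22 kg/min.

560.2 kg/min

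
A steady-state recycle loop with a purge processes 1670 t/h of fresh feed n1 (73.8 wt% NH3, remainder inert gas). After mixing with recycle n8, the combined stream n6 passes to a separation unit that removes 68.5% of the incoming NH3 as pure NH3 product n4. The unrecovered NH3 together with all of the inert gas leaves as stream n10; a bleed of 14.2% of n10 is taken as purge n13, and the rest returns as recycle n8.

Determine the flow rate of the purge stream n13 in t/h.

513.1 t/h

inert gas enters only via n1 and leaves only via the purge: 1670×0.262 = 0.142×(inert gas in n10), and the separation unit passes all inert gas, so inert gas in n6 = inert gas in n10 = 3081.3 t/h.
NH3 in n6: m_A = 1670×0.738 + (1−0.142)·(1−0.685)·m_A, so m_A = 1232.5/0.7297 = 1688.9 t/h.
n10 = (1−0.685)×1688.9 + 3081.3 = 3613.3 t/h.
Purge n13 = 0.142×3613.3 = 513.09 t/h.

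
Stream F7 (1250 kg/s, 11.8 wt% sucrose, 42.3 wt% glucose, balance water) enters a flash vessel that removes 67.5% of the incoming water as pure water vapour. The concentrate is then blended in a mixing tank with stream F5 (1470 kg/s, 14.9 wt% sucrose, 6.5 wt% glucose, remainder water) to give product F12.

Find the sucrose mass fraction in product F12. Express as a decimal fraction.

Vapour removed = 0.675×0.459×1250 = 387.28 kg/s; concentrate = 862.72 kg/s.
sucrose reaching the mixer = 147.5 (from concentrate) + 1470×0.149 = 366.53 kg/s.
Product flow = 862.72 + 1470 = 2332.7 kg/s; sucrose fraction = 0.1571.

0.1571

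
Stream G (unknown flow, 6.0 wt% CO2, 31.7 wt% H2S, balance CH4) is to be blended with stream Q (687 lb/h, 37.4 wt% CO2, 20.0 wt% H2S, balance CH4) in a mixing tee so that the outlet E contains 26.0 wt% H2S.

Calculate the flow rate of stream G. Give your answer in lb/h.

723.2 lb/h

Let G be the unknown flow. Total out = 687 + G.
H2S balance: 137.4 + 0.317·G = 0.260·(687 + G)
(0.317 − 0.260)·G = 0.260×687 − 137.4 = 41.22
G = 41.22 / 0.057 = 723.16 lb/h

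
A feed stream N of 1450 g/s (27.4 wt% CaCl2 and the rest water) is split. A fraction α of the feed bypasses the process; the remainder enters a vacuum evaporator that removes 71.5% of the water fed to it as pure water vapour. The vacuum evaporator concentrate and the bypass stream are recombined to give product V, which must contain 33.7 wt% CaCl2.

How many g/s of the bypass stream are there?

All 1450×0.274 = 397.3 g/s of CaCl2 reaches V, so V = 397.3/0.337 = 1178.9 g/s and vapour = 271.07 g/s.
The evaporator receives (1−α)·1450 of feed at 0.726 water and removes 0.715 of that water:
0.715×0.726×(1−α)×1450 = 271.07
(1−α) = 271.07/752.68 = 0.3601;  α = 0.6399.
Bypass flow = 0.6399×1450 = 927.8 g/s.

927.8 g/s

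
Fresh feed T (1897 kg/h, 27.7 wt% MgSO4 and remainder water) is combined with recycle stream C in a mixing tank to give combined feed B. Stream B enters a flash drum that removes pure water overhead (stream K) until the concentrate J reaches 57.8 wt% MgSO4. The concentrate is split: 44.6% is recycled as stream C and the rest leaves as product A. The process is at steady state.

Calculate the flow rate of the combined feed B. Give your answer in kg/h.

Overall MgSO4 balance (none leaves overhead): MgSO4 in fresh feed = MgSO4 in product, i.e. 1897×0.277 = (1−0.446)·J·0.578.
J = 525.47/(0.578×0.554) = 1641 kg/h.
Recycle C = 0.446×1641 = 731.89 kg/h.
Combined feed B = 1897 + 731.89 = 2628.9 kg/h.

2629 kg/h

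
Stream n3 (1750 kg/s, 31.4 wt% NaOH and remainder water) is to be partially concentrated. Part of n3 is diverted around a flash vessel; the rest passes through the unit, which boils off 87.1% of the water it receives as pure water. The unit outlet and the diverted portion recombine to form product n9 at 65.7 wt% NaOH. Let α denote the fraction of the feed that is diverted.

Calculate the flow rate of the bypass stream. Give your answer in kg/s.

All 1750×0.314 = 549.5 kg/s of NaOH reaches n9, so n9 = 549.5/0.657 = 836.38 kg/s and vapour = 913.62 kg/s.
The evaporator receives (1−α)·1750 of feed at 0.686 water and removes 0.871 of that water:
0.871×0.686×(1−α)×1750 = 913.62
(1−α) = 913.62/1045.6 = 0.8737;  α = 0.1263.
Bypass flow = 0.1263×1750 = 220.94 kg/s.

220.9 kg/s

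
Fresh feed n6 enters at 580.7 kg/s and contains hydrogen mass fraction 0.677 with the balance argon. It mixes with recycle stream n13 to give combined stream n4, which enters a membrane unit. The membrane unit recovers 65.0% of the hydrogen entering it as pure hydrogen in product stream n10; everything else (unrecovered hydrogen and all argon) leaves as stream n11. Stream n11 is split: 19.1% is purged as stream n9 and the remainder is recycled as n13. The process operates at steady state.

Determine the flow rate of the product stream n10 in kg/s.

hydrogen in n4: m_A = 580.7×0.677 + (1−0.191)·(1−0.650)·m_A, so m_A = 393.13/0.7168 = 548.42 kg/s.
Product n10 = 0.650×548.42 = 356.47 kg/s.

356.5 kg/s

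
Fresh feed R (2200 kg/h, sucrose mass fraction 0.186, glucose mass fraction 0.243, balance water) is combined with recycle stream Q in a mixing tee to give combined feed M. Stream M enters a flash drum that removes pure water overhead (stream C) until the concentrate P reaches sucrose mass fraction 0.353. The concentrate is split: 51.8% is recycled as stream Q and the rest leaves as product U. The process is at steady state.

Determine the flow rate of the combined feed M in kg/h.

3446 kg/h

Overall sucrose balance (none leaves overhead): sucrose in fresh feed = sucrose in product, i.e. 2200×0.186 = (1−0.518)·P·0.353.
P = 409.2/(0.353×0.482) = 2405 kg/h.
Recycle Q = 0.518×2405 = 1245.8 kg/h.
Combined feed M = 2200 + 1245.8 = 3445.8 kg/h.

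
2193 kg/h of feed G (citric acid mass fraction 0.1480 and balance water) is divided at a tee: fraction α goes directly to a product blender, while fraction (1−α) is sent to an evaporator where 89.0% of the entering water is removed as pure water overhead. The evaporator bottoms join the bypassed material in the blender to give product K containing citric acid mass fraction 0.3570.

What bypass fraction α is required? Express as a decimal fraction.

0.228

All 2193×0.148 = 324.56 kg/h of citric acid reaches K, so K = 324.56/0.357 = 909.14 kg/h and vapour = 1283.9 kg/h.
The evaporator receives (1−α)·2193 of feed at 0.852 water and removes 0.890 of that water:
0.890×0.852×(1−α)×2193 = 1283.9
(1−α) = 1283.9/1662.9 = 0.7721;  α = 0.2279.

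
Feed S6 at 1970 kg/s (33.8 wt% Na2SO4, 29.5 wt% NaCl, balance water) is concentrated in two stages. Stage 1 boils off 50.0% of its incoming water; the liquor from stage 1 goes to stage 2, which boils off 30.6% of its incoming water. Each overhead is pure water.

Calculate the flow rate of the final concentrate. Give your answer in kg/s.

water in feed = 1970×0.367 = 722.99 kg/s.
After stage 1: water left = (1−0.500)×722.99 = 361.5; stream total = 1608.5 kg/s.
After stage 2: water left = (1−0.306)×361.5 = 250.88; final concentrate = 1497.9 kg/s.

1498 kg/s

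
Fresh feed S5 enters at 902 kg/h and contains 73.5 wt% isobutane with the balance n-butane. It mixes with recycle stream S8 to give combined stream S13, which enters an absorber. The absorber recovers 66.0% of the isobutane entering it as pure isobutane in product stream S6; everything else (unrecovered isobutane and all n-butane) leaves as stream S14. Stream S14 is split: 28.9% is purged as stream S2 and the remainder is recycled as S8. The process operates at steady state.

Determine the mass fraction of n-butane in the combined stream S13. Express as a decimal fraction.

0.486

n-butane enters only via S5 and leaves only via the purge: 902×0.265 = 0.289×(n-butane in S14), and the absorber passes all n-butane, so n-butane in S13 = n-butane in S14 = 827.09 kg/h.
isobutane in S13: m_A = 902×0.735 + (1−0.289)·(1−0.660)·m_A, so m_A = 662.97/0.7583 = 874.33 kg/h.
S13 = 874.33 + 827.09 = 1701.4 kg/h.
n-butane fraction in S13 = 827.09/1701.4 = 0.486.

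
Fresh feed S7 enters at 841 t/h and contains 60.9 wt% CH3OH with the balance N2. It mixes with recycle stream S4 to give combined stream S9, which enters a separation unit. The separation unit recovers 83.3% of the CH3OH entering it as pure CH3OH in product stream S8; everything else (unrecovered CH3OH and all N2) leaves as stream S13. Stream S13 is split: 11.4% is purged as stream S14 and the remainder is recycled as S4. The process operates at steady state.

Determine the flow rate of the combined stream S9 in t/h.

N2 enters only via S7 and leaves only via the purge: 841×0.391 = 0.114×(N2 in S13), and the separation unit passes all N2, so N2 in S9 = N2 in S13 = 2884.5 t/h.
CH3OH in S9: m_A = 841×0.609 + (1−0.114)·(1−0.833)·m_A, so m_A = 512.17/0.8520 = 601.11 t/h.
S9 = 601.11 + 2884.5 = 3485.6 t/h.

3486 t/h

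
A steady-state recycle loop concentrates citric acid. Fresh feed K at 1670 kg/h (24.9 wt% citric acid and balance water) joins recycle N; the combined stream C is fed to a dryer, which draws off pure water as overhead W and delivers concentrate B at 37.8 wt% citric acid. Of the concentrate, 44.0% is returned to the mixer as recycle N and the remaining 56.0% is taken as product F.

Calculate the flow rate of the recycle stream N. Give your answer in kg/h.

Overall citric acid balance (none leaves overhead): citric acid in fresh feed = citric acid in product, i.e. 1670×0.249 = (1−0.440)·B·0.378.
B = 415.83/(0.378×0.560) = 1964.4 kg/h.
Recycle N = 0.440×1964.4 = 864.35 kg/h.

864.3 kg/h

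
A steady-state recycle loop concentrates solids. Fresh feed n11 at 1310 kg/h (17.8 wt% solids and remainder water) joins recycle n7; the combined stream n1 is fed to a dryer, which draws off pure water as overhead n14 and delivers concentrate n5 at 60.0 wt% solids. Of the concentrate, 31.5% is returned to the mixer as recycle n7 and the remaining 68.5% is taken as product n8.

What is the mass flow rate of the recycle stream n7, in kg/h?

Overall solids balance (none leaves overhead): solids in fresh feed = solids in product, i.e. 1310×0.178 = (1−0.315)·n5·0.600.
n5 = 233.18/(0.600×0.685) = 567.35 kg/h.
Recycle n7 = 0.315×567.35 = 178.71 kg/h.

178.7 kg/h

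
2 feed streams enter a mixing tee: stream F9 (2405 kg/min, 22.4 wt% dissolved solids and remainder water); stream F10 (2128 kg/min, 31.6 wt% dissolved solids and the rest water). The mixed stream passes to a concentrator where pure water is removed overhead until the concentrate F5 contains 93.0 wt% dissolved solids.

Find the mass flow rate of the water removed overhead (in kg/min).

dissolved solids entering = 2405×0.224 + 2128×0.316 = 1211.2 kg/min.
All dissolved solids reports to F5, so F5 = 1211.2/0.930 = 1302.3 kg/min.
Total feed = 4533 kg/min; overhead = 4533 − 1302.3 = 3230.7 kg/min.

3231 kg/min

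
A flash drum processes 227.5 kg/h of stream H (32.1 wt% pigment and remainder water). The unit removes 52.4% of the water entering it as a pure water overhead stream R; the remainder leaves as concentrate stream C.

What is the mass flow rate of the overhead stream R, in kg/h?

80.94 kg/h

water entering = 227.5×0.679 = 154.47 kg/h; overhead removed = 0.524×154.47 = 80.944 kg/h.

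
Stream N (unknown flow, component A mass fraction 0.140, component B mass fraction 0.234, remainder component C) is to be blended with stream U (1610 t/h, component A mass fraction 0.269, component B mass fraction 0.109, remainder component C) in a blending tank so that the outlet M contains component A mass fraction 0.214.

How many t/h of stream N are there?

1197 t/h

Let N be the unknown flow. Total out = 1610 + N.
component A balance: 433.09 + 0.140·N = 0.214·(1610 + N)
(0.140 − 0.214)·N = 0.214×1610 − 433.09 = -88.55
N = -88.55 / -0.074 = 1196.6 t/h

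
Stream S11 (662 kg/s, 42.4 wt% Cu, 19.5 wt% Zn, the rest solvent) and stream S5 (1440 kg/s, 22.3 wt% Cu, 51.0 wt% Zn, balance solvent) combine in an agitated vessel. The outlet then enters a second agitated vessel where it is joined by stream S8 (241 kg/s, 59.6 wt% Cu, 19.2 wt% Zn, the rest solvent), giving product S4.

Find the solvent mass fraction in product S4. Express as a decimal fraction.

Overall, product flow = 2343 kg/s.
solvent in = 662×0.381 + 1440×0.267 + 241×0.212 = 687.79 kg/s.
solvent fraction in S4 = 0.294.

0.294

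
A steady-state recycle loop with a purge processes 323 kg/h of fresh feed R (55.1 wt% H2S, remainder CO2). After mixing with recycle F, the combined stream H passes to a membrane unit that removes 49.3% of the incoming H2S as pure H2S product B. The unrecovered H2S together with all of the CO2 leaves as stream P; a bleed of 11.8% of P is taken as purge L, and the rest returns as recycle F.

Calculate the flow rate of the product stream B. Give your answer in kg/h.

H2S in H: m_A = 323×0.551 + (1−0.118)·(1−0.493)·m_A, so m_A = 177.97/0.5528 = 321.93 kg/h.
Product B = 0.493×321.93 = 158.71 kg/h.

158.7 kg/h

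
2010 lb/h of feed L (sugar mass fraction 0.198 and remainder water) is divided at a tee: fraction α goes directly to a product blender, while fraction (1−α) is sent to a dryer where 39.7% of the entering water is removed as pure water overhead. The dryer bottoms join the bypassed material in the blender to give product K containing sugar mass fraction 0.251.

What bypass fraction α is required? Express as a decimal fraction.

All 2010×0.198 = 397.98 lb/h of sugar reaches K, so K = 397.98/0.251 = 1585.6 lb/h and vapour = 424.42 lb/h.
The evaporator receives (1−α)·2010 of feed at 0.802 water and removes 0.397 of that water:
0.397×0.802×(1−α)×2010 = 424.42
(1−α) = 424.42/639.97 = 0.6632;  α = 0.3368.

0.337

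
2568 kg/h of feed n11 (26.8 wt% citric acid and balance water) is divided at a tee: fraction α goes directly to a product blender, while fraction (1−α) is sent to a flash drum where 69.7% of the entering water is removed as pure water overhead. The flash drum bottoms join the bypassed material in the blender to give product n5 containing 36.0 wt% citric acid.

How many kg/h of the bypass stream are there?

1282 kg/h

All 2568×0.268 = 688.22 kg/h of citric acid reaches n5, so n5 = 688.22/0.360 = 1911.7 kg/h and vapour = 656.27 kg/h.
The evaporator receives (1−α)·2568 of feed at 0.732 water and removes 0.697 of that water:
0.697×0.732×(1−α)×2568 = 656.27
(1−α) = 656.27/1310.2 = 0.5009;  α = 0.4991.
Bypass flow = 0.4991×2568 = 1281.7 kg/h.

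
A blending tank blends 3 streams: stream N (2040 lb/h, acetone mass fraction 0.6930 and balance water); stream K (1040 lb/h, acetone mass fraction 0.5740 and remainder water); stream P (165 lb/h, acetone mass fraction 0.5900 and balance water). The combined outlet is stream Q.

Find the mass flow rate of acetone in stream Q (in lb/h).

2108 lb/h

acetone out = acetone in = 2040×0.693 + 1040×0.574 + 165×0.590 = 2108 lb/h.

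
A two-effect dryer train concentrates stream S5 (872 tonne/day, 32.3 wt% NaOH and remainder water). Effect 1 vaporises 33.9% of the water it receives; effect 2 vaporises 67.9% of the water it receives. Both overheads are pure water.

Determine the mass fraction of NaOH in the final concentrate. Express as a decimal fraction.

0.6922

water in feed = 872×0.677 = 590.34 tonne/day.
After stage 1: water left = (1−0.339)×590.34 = 390.22; stream total = 671.87 tonne/day.
After stage 2: water left = (1−0.679)×390.22 = 125.26; final concentrate = 406.92 tonne/day.
NaOH fraction = 281.66/406.92 = 0.6922.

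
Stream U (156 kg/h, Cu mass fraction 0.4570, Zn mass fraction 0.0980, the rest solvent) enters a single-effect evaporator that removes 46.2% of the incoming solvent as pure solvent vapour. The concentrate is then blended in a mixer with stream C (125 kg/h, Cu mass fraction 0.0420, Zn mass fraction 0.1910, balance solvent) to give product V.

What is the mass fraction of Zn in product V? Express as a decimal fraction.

Vapour removed = 0.462×0.445×156 = 32.072 kg/h; concentrate = 123.93 kg/h.
Zn reaching the mixer = 15.288 (from concentrate) + 125×0.191 = 39.163 kg/h.
Product flow = 123.93 + 125 = 248.93 kg/h; Zn fraction = 0.1573.

0.1573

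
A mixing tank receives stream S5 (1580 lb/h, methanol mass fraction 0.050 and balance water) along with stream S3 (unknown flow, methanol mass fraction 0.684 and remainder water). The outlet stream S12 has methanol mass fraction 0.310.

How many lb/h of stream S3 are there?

1098 lb/h

Let S3 be the unknown flow. Total out = 1580 + S3.
methanol balance: 79 + 0.684·S3 = 0.310·(1580 + S3)
(0.684 − 0.310)·S3 = 0.310×1580 − 79 = 410.8
S3 = 410.8 / 0.374 = 1098.4 lb/h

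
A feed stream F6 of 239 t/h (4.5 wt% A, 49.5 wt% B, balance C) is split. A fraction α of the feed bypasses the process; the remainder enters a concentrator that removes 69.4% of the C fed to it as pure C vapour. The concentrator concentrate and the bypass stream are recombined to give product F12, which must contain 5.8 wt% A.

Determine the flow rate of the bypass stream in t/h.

All 239×0.045 = 10.755 t/h of A reaches F12, so F12 = 10.755/0.058 = 185.43 t/h and vapour = 53.569 t/h.
The evaporator receives (1−α)·239 of feed at 0.460 C and removes 0.694 of that C:
0.694×0.460×(1−α)×239 = 53.569
(1−α) = 53.569/76.298 = 0.7021;  α = 0.2979.
Bypass flow = 0.2979×239 = 71.198 t/h.

71.2 t/h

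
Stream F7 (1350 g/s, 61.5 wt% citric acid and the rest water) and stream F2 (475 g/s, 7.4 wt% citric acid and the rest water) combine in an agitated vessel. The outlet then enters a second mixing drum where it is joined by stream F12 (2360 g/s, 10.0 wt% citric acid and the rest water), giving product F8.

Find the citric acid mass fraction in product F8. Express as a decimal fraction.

Overall, product flow = 4185 g/s.
citric acid in = 1350×0.615 + 475×0.074 + 2360×0.100 = 1101.4 g/s.
citric acid fraction in F8 = 0.263.

0.263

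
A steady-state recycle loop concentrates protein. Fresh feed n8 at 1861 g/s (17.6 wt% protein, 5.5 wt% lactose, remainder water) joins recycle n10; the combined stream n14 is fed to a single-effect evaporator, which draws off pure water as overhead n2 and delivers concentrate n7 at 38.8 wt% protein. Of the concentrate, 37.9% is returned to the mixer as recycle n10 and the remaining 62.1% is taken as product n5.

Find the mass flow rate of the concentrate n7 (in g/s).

1359 g/s

Overall protein balance (none leaves overhead): protein in fresh feed = protein in product, i.e. 1861×0.176 = (1−0.379)·n7·0.388.
n7 = 327.54/(0.388×0.621) = 1359.4 g/s.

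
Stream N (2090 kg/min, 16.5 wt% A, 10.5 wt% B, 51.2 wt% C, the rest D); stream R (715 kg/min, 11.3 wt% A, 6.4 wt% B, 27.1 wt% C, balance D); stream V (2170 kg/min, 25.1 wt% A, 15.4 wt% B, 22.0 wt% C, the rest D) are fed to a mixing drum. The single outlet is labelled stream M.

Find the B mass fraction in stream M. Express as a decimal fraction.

Total flow out = 2090 + 715 + 2170 = 4975 kg/min.
B in = 2090×0.105 + 715×0.064 + 2170×0.154 = 599.39 kg/min.
B mass fraction in M = 599.39/4975 = 0.120.

0.120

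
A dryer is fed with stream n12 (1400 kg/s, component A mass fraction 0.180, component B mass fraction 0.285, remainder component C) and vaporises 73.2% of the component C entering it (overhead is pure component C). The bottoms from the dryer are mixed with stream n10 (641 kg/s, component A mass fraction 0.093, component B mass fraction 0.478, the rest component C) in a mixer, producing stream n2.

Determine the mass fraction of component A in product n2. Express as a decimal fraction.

Vapour removed = 0.732×0.535×1400 = 548.27 kg/s; concentrate = 851.73 kg/s.
component A reaching the mixer = 252 (from concentrate) + 641×0.093 = 311.61 kg/s.
Product flow = 851.73 + 641 = 1492.7 kg/s; component A fraction = 0.209.

0.209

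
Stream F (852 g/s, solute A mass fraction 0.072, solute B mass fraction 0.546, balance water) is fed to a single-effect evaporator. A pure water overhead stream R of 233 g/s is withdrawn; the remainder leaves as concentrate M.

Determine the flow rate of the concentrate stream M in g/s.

619 g/s

Concentrate = 852 − 233 = 619 g/s.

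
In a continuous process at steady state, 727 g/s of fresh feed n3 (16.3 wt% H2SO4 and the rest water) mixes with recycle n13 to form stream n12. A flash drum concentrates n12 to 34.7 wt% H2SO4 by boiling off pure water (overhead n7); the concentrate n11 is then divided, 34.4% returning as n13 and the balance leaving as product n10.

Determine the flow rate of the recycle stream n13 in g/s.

Overall H2SO4 balance (none leaves overhead): H2SO4 in fresh feed = H2SO4 in product, i.e. 727×0.163 = (1−0.344)·n11·0.347.
n11 = 118.5/(0.347×0.656) = 520.58 g/s.
Recycle n13 = 0.344×520.58 = 179.08 g/s.

179.1 g/s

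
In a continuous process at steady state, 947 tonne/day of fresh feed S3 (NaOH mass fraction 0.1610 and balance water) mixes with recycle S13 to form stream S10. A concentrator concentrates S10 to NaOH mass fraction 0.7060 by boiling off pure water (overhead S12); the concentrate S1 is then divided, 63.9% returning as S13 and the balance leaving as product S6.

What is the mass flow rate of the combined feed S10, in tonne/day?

1329 tonne/day

Overall NaOH balance (none leaves overhead): NaOH in fresh feed = NaOH in product, i.e. 947×0.161 = (1−0.639)·S1·0.706.
S1 = 152.47/(0.706×0.361) = 598.22 tonne/day.
Recycle S13 = 0.639×598.22 = 382.27 tonne/day.
Combined feed S10 = 947 + 382.27 = 1329.3 tonne/day.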